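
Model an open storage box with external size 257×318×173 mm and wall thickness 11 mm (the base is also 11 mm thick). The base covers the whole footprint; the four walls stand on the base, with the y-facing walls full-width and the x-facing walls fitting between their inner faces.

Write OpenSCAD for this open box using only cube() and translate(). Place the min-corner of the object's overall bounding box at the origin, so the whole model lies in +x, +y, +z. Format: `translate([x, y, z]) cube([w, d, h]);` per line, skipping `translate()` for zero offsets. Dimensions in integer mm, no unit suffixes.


cube([257, 318, 11]);
translate([0, 0, 11]) cube([257, 11, 162]);
translate([0, 307, 11]) cube([257, 11, 162]);
translate([0, 11, 11]) cube([11, 296, 162]);
translate([246, 11, 11]) cube([11, 296, 162]);


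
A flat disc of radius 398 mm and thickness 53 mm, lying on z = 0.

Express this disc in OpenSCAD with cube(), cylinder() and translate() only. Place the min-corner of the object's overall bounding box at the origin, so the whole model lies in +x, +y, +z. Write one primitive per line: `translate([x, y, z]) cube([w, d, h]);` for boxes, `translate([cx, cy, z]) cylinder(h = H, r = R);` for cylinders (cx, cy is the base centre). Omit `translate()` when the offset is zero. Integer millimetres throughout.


translate([398, 398, 0]) cylinder(h = 53, r = 398);


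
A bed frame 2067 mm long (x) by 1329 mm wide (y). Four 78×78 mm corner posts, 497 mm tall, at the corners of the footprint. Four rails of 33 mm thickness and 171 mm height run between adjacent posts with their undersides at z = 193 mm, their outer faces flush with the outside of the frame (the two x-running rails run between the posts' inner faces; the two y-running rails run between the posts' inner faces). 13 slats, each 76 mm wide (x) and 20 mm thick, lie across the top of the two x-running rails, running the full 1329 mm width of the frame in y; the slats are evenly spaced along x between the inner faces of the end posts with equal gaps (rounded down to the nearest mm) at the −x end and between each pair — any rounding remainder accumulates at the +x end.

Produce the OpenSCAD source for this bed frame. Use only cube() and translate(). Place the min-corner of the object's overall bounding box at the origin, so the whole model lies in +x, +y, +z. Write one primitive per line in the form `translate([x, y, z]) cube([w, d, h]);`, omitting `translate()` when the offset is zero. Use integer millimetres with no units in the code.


cube([78, 78, 497]);
translate([0, 1251, 0]) cube([78, 78, 497]);
translate([1989, 0, 0]) cube([78, 78, 497]);
translate([1989, 1251, 0]) cube([78, 78, 497]);
translate([78, 0, 193]) cube([1911, 33, 171]);
translate([78, 1296, 193]) cube([1911, 33, 171]);
translate([0, 78, 193]) cube([33, 1173, 171]);
translate([2034, 78, 193]) cube([33, 1173, 171]);
translate([143, 0, 364]) cube([76, 1329, 20]);
translate([284, 0, 364]) cube([76, 1329, 20]);
translate([425, 0, 364]) cube([76, 1329, 20]);
translate([566, 0, 364]) cube([76, 1329, 20]);
translate([707, 0, 364]) cube([76, 1329, 20]);
translate([848, 0, 364]) cube([76, 1329, 20]);
translate([989, 0, 364]) cube([76, 1329, 20]);
translate([1130, 0, 364]) cube([76, 1329, 20]);
translate([1271, 0, 364]) cube([76, 1329, 20]);
translate([1412, 0, 364]) cube([76, 1329, 20]);
translate([1553, 0, 364]) cube([76, 1329, 20]);
translate([1694, 0, 364]) cube([76, 1329, 20]);
translate([1835, 0, 364]) cube([76, 1329, 20]);


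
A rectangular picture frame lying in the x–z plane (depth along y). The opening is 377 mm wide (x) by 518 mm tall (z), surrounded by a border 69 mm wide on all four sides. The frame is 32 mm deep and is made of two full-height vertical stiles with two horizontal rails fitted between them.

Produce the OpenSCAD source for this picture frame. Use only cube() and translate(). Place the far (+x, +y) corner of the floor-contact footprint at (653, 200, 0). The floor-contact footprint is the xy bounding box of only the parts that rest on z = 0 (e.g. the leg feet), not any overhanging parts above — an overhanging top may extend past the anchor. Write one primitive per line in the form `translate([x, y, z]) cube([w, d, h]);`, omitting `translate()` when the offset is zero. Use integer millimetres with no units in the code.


translate([138, 168, 0]) cube([69, 32, 656]);
translate([584, 168, 0]) cube([69, 32, 656]);
translate([207, 168, 0]) cube([377, 32, 69]);
translate([207, 168, 587]) cube([377, 32, 69]);


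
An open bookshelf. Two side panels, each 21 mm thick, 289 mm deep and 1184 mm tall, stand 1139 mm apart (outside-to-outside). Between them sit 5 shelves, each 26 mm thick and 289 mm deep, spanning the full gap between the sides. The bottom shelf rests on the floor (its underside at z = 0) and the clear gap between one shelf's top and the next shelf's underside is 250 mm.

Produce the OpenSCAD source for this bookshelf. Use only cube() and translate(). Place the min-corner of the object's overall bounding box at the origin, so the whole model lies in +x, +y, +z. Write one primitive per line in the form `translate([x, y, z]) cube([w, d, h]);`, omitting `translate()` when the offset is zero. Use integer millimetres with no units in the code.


cube([21, 289, 1184]);
translate([1118, 0, 0]) cube([21, 289, 1184]);
translate([21, 0, 0]) cube([1097, 289, 26]);
translate([21, 0, 276]) cube([1097, 289, 26]);
translate([21, 0, 552]) cube([1097, 289, 26]);
translate([21, 0, 828]) cube([1097, 289, 26]);
translate([21, 0, 1104]) cube([1097, 289, 26]);


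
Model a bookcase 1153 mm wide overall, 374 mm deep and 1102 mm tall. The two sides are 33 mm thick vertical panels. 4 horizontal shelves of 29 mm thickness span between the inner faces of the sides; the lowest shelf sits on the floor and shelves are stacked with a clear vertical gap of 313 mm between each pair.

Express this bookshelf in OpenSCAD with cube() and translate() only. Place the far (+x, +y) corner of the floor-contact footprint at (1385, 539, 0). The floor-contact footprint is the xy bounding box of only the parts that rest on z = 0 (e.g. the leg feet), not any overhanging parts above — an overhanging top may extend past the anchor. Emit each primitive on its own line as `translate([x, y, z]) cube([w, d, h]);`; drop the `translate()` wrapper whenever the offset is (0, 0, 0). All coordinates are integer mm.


translate([232, 165, 0]) cube([33, 374, 1102]);
translate([1352, 165, 0]) cube([33, 374, 1102]);
translate([265, 165, 0]) cube([1087, 374, 29]);
translate([265, 165, 342]) cube([1087, 374, 29]);
translate([265, 165, 684]) cube([1087, 374, 29]);
translate([265, 165, 1026]) cube([1087, 374, 29]);


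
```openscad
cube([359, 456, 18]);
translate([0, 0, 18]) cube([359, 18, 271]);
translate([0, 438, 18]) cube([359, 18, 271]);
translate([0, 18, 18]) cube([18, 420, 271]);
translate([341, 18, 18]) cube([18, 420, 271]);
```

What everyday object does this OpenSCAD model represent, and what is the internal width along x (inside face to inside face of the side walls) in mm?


An open box. The internal width is 323 mm.

A 359×456 base slab with four walls standing on it — an open box. The base is 359 mm wide and the walls are 18 mm thick, so the internal width is 359 − 2 × 18 = 323 mm.


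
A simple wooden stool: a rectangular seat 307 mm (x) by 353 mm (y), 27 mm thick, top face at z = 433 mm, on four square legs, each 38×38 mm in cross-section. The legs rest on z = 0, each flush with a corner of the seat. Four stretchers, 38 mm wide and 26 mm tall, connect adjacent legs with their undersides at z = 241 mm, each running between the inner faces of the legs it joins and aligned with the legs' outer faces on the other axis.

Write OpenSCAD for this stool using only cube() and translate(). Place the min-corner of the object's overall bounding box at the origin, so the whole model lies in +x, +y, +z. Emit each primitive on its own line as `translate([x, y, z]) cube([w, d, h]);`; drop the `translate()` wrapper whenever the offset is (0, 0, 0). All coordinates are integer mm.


translate([0, 0, 406]) cube([307, 353, 27]);
cube([38, 38, 406]);
translate([269, 0, 0]) cube([38, 38, 406]);
translate([0, 315, 0]) cube([38, 38, 406]);
translate([269, 315, 0]) cube([38, 38, 406]);
translate([38, 0, 241]) cube([231, 38, 26]);
translate([38, 315, 241]) cube([231, 38, 26]);
translate([0, 38, 241]) cube([38, 277, 26]);
translate([269, 38, 241]) cube([38, 277, 26]);


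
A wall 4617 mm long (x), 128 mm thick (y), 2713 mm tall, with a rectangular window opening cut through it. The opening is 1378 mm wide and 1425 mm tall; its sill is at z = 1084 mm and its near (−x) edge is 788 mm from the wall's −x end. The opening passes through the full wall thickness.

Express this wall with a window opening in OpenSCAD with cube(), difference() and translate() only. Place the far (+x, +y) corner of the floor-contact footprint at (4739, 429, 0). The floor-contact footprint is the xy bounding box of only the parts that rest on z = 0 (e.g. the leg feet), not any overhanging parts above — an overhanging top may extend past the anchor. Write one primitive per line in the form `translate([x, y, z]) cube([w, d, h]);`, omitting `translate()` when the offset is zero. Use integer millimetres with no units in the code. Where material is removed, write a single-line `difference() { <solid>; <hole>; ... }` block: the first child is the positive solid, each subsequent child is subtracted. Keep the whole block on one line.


difference() { translate([122, 301, 0]) cube([4617, 128, 2713]); translate([910, 301, 1084]) cube([1378, 128, 1425]); }


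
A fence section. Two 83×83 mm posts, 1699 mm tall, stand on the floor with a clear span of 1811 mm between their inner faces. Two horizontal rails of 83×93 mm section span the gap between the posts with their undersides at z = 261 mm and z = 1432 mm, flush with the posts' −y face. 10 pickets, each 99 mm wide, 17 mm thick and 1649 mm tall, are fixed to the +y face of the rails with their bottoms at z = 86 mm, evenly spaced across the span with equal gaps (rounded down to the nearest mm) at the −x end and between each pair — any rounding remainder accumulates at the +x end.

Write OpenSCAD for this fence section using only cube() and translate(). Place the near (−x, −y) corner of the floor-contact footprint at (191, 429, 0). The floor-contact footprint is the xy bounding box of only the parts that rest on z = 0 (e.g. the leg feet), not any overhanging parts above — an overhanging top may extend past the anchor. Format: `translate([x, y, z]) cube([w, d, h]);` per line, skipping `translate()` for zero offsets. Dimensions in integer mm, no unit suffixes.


translate([191, 429, 0]) cube([83, 83, 1699]);
translate([2085, 429, 0]) cube([83, 83, 1699]);
translate([274, 429, 261]) cube([1811, 83, 93]);
translate([274, 429, 1432]) cube([1811, 83, 93]);
translate([348, 512, 86]) cube([99, 17, 1649]);
translate([521, 512, 86]) cube([99, 17, 1649]);
translate([694, 512, 86]) cube([99, 17, 1649]);
translate([867, 512, 86]) cube([99, 17, 1649]);
translate([1040, 512, 86]) cube([99, 17, 1649]);
translate([1213, 512, 86]) cube([99, 17, 1649]);
translate([1386, 512, 86]) cube([99, 17, 1649]);
translate([1559, 512, 86]) cube([99, 17, 1649]);
translate([1732, 512, 86]) cube([99, 17, 1649]);
translate([1905, 512, 86]) cube([99, 17, 1649]);


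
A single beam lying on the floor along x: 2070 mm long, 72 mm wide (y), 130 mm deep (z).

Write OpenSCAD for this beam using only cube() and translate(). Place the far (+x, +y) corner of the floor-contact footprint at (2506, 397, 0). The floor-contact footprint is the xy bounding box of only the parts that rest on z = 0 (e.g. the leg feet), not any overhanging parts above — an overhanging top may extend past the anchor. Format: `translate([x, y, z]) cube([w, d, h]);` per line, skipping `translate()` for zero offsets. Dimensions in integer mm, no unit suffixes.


translate([436, 325, 0]) cube([2070, 72, 130]);


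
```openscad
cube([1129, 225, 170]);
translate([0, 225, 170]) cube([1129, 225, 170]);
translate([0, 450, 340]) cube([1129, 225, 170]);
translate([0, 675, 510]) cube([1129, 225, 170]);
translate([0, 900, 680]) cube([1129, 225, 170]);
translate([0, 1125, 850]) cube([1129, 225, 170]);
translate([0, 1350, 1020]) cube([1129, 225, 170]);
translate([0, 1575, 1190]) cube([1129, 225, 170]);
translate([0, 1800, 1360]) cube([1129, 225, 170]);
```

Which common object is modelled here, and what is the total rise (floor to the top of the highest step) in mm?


A staircase. The total rise is 1530 mm.

9 identical blocks, each offset up and back from the previous — a staircase. Each step is 170 mm tall and there are 9 of them, so the total rise is 9 × 170 = 1530 mm.


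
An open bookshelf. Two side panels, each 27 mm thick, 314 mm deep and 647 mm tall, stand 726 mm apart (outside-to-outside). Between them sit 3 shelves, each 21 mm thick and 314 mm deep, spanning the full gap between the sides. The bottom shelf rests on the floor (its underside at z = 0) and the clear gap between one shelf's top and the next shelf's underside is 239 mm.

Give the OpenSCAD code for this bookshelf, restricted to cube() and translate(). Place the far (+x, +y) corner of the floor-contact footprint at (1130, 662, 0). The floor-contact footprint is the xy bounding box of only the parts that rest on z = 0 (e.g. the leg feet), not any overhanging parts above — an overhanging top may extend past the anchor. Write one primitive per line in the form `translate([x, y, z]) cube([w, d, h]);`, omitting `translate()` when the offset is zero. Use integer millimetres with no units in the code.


translate([404, 348, 0]) cube([27, 314, 647]);
translate([1103, 348, 0]) cube([27, 314, 647]);
translate([431, 348, 0]) cube([672, 314, 21]);
translate([431, 348, 260]) cube([672, 314, 21]);
translate([431, 348, 520]) cube([672, 314, 21]);


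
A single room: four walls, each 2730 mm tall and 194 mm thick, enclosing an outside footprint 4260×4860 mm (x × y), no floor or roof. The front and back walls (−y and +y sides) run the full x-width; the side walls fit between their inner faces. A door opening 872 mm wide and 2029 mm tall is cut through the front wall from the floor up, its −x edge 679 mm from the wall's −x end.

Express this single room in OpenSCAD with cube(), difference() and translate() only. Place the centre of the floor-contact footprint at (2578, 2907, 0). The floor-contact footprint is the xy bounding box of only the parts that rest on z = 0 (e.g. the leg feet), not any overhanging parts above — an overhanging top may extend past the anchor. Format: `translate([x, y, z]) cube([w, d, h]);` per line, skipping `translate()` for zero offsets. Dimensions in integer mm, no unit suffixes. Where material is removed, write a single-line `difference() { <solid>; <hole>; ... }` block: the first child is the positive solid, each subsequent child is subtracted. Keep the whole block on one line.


difference() { translate([448, 477, 0]) cube([4260, 194, 2730]); translate([1127, 477, 0]) cube([872, 194, 2029]); }
translate([448, 5143, 0]) cube([4260, 194, 2730]);
translate([448, 671, 0]) cube([194, 4472, 2730]);
translate([4514, 671, 0]) cube([194, 4472, 2730]);


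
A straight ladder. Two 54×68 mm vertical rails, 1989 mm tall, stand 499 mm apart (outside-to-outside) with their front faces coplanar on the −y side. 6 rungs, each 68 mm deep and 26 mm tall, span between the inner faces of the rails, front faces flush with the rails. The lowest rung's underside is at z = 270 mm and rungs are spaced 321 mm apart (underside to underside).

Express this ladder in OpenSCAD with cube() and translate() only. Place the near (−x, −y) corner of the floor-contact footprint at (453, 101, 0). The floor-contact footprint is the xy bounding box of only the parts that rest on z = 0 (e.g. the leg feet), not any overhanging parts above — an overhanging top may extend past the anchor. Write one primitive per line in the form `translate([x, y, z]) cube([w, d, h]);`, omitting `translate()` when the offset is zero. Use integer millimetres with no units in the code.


// rung span = 499 - 2*54 = 391
// rung[k] z = 270 + k*321
translate([453, 101, 0]) cube([54, 68, 1989]);
translate([898, 101, 0]) cube([54, 68, 1989]);
translate([507, 101, 270]) cube([391, 68, 26]);
translate([507, 101, 591]) cube([391, 68, 26]);
translate([507, 101, 912]) cube([391, 68, 26]);
translate([507, 101, 1233]) cube([391, 68, 26]);
translate([507, 101, 1554]) cube([391, 68, 26]);
translate([507, 101, 1875]) cube([391, 68, 26]);


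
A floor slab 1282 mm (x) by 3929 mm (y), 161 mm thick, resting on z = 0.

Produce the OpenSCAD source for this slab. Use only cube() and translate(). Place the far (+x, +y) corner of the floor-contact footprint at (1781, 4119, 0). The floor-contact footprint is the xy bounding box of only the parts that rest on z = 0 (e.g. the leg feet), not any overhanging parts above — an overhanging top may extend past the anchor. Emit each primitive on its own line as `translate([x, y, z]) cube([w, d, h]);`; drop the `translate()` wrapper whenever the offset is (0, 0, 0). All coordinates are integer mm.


translate([499, 190, 0]) cube([1282, 3929, 161]);


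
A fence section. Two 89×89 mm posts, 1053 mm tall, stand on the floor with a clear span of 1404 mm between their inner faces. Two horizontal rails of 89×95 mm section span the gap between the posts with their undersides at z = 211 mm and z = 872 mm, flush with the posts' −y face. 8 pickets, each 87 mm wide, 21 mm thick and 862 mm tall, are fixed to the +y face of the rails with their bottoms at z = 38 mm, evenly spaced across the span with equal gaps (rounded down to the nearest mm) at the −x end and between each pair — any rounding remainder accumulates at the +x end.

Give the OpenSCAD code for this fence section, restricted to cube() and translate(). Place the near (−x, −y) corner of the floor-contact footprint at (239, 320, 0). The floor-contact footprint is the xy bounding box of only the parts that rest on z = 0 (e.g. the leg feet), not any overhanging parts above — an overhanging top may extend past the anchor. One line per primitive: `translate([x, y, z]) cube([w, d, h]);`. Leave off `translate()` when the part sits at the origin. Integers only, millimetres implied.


translate([239, 320, 0]) cube([89, 89, 1053]);
translate([1732, 320, 0]) cube([89, 89, 1053]);
translate([328, 320, 211]) cube([1404, 89, 95]);
translate([328, 320, 872]) cube([1404, 89, 95]);
translate([406, 409, 38]) cube([87, 21, 862]);
translate([571, 409, 38]) cube([87, 21, 862]);
translate([736, 409, 38]) cube([87, 21, 862]);
translate([901, 409, 38]) cube([87, 21, 862]);
translate([1066, 409, 38]) cube([87, 21, 862]);
translate([1231, 409, 38]) cube([87, 21, 862]);
translate([1396, 409, 38]) cube([87, 21, 862]);
translate([1561, 409, 38]) cube([87, 21, 862]);


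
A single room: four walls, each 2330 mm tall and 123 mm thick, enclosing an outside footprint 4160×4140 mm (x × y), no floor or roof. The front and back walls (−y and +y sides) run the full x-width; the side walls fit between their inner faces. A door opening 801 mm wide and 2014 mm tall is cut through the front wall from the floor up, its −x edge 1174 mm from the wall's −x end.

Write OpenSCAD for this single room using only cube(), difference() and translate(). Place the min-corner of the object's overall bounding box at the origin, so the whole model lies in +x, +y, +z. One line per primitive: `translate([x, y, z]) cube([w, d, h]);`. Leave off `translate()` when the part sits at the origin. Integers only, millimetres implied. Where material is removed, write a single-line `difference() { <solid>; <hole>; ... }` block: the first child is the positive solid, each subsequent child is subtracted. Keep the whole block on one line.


difference() { cube([4160, 123, 2330]); translate([1174, 0, 0]) cube([801, 123, 2014]); }
translate([0, 4017, 0]) cube([4160, 123, 2330]);
translate([0, 123, 0]) cube([123, 3894, 2330]);
translate([4037, 123, 0]) cube([123, 3894, 2330]);


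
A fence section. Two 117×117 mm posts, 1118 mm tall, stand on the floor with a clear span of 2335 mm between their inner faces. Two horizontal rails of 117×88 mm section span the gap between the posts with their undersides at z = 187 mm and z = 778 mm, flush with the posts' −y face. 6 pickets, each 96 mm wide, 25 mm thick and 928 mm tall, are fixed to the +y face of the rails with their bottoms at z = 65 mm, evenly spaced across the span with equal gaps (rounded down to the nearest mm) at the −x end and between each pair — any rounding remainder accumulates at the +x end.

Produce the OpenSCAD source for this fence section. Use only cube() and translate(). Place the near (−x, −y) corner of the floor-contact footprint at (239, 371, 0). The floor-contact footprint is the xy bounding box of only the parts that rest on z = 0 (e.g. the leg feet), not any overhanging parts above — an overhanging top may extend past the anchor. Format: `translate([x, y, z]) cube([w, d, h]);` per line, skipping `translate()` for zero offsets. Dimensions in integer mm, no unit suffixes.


translate([239, 371, 0]) cube([117, 117, 1118]);
translate([2691, 371, 0]) cube([117, 117, 1118]);
translate([356, 371, 187]) cube([2335, 117, 88]);
translate([356, 371, 778]) cube([2335, 117, 88]);
translate([607, 488, 65]) cube([96, 25, 928]);
translate([954, 488, 65]) cube([96, 25, 928]);
translate([1301, 488, 65]) cube([96, 25, 928]);
translate([1648, 488, 65]) cube([96, 25, 928]);
translate([1995, 488, 65]) cube([96, 25, 928]);
translate([2342, 488, 65]) cube([96, 25, 928]);


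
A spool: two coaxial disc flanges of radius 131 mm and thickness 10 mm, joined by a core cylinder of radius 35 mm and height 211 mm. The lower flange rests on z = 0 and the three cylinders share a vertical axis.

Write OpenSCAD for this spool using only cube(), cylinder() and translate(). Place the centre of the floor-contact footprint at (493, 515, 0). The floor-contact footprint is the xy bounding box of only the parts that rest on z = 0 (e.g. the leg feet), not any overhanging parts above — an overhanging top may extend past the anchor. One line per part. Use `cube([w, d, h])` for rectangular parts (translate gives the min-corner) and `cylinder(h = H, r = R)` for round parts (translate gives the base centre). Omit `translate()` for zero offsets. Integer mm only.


translate([493, 515, 0]) cylinder(h = 10, r = 131);
translate([493, 515, 10]) cylinder(h = 211, r = 35);
translate([493, 515, 221]) cylinder(h = 10, r = 131);


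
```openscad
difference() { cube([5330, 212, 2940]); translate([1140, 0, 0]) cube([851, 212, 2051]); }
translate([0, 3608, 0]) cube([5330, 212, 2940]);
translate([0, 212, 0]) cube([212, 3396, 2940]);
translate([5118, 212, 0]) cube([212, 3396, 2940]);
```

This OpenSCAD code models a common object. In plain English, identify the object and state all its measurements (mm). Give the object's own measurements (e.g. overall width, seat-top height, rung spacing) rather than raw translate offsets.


A single room: four walls, each 2940 mm tall and 212 mm thick, enclosing an outside footprint 5330×3820 mm (x × y), no floor or roof. The front and back walls (−y and +y sides) run the full x-width; the side walls fit between their inner faces. A door opening 851 mm wide and 2051 mm tall is cut through the front wall from the floor up, its −x edge 1140 mm from the wall's −x end.


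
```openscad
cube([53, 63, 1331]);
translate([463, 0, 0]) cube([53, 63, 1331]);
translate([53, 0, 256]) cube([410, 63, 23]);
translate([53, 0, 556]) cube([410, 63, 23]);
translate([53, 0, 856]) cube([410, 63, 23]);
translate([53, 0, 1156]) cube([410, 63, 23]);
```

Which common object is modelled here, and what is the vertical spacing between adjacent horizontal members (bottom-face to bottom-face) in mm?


A ladder. The rung spacing is 300 mm.

Two tall 53×63 posts with 4 short bars between them — a ladder. Adjacent rungs sit at z = 256 and z = 556, so the spacing is 556 − 256 = 300 mm.


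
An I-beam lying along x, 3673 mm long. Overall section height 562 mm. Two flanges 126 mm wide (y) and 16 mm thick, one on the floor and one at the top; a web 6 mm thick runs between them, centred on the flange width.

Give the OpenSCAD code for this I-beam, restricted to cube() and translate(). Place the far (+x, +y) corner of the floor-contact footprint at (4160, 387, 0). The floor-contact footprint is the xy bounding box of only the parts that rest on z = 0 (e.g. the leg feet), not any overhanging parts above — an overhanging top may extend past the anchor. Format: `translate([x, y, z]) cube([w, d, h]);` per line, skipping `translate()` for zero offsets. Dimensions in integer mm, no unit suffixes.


translate([487, 261, 0]) cube([3673, 126, 16]);
translate([487, 321, 16]) cube([3673, 6, 530]);
translate([487, 261, 546]) cube([3673, 126, 16]);


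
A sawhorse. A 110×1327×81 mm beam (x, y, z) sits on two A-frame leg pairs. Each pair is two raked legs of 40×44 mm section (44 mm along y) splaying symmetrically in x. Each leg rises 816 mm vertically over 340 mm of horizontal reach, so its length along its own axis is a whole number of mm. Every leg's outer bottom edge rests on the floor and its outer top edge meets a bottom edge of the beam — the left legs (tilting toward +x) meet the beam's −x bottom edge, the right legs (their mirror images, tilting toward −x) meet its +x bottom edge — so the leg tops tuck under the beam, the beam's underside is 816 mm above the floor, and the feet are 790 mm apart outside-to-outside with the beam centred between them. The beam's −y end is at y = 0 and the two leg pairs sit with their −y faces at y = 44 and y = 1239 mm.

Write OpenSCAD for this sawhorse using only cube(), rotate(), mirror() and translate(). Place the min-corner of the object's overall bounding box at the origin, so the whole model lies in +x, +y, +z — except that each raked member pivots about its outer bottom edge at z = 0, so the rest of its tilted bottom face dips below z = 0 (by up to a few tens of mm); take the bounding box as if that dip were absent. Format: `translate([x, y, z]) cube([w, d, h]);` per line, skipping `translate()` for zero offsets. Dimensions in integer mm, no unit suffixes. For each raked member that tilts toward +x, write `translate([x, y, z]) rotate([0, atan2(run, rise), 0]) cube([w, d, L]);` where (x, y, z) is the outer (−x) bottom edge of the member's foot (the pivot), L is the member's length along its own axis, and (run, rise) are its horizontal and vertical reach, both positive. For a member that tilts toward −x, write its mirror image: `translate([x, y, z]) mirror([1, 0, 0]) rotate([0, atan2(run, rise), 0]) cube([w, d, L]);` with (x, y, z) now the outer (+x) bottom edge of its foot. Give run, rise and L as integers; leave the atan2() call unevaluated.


// leg length = √(340² + 816²) = 884
// right-leg outer foot x = 2·340 + 110 = 790
// beam min-corner = (340, 0, 816)
translate([340, 0, 816]) cube([110, 1327, 81]);
translate([0, 44, 0]) rotate([0, atan2(340, 816), 0]) cube([40, 44, 884]);
translate([790, 44, 0]) mirror([1, 0, 0]) rotate([0, atan2(340, 816), 0]) cube([40, 44, 884]);
translate([0, 1239, 0]) rotate([0, atan2(340, 816), 0]) cube([40, 44, 884]);
translate([790, 1239, 0]) mirror([1, 0, 0]) rotate([0, atan2(340, 816), 0]) cube([40, 44, 884]);


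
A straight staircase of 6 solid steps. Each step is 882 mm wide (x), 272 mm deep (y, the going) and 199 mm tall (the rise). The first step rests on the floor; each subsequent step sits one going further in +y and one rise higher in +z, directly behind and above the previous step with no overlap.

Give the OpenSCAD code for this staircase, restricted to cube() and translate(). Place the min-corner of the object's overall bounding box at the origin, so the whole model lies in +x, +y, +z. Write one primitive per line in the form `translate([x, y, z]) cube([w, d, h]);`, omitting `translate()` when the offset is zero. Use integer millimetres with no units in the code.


cube([882, 272, 199]);
translate([0, 272, 199]) cube([882, 272, 199]);
translate([0, 544, 398]) cube([882, 272, 199]);
translate([0, 816, 597]) cube([882, 272, 199]);
translate([0, 1088, 796]) cube([882, 272, 199]);
translate([0, 1360, 995]) cube([882, 272, 199]);


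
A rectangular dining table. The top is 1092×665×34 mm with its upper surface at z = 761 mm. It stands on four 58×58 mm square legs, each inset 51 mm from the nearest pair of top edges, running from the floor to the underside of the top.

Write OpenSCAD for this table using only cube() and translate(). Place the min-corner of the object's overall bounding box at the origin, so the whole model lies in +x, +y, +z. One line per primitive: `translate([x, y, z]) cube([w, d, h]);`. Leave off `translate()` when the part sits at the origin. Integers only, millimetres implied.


translate([0, 0, 727]) cube([1092, 665, 34]);
translate([51, 51, 0]) cube([58, 58, 727]);
translate([983, 51, 0]) cube([58, 58, 727]);
translate([51, 556, 0]) cube([58, 58, 727]);
translate([983, 556, 0]) cube([58, 58, 727]);


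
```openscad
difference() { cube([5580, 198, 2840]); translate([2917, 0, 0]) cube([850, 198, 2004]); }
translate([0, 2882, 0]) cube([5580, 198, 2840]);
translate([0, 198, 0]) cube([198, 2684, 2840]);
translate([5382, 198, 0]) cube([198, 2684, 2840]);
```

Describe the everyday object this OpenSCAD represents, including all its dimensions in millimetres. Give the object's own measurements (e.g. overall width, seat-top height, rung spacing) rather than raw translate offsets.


A single room: four walls, each 2840 mm tall and 198 mm thick, enclosing an outside footprint 5580×3080 mm (x × y), no floor or roof. The front and back walls (−y and +y sides) run the full x-width; the side walls fit between their inner faces. A door opening 850 mm wide and 2004 mm tall is cut through the front wall from the floor up, its −x edge 2917 mm from the wall's −x end.


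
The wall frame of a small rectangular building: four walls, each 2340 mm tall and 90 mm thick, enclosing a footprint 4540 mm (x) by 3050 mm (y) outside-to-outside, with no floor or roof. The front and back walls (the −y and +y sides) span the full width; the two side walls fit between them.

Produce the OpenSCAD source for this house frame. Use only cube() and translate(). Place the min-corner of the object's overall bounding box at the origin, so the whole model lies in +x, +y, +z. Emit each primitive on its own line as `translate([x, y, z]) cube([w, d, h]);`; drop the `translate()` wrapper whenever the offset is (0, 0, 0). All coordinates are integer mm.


cube([4540, 90, 2340]);
translate([0, 2960, 0]) cube([4540, 90, 2340]);
translate([0, 90, 0]) cube([90, 2870, 2340]);
translate([4450, 90, 0]) cube([90, 2870, 2340]);


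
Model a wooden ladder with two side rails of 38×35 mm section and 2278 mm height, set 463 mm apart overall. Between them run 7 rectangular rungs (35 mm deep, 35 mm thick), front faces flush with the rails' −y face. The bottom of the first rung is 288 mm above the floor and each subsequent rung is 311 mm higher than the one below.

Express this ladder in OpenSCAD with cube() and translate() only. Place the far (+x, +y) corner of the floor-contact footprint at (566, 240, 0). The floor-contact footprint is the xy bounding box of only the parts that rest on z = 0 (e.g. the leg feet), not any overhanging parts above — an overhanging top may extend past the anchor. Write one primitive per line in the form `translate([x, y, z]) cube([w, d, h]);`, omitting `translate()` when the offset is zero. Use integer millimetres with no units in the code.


translate([103, 205, 0]) cube([38, 35, 2278]);
translate([528, 205, 0]) cube([38, 35, 2278]);
translate([141, 205, 288]) cube([387, 35, 35]);
translate([141, 205, 599]) cube([387, 35, 35]);
translate([141, 205, 910]) cube([387, 35, 35]);
translate([141, 205, 1221]) cube([387, 35, 35]);
translate([141, 205, 1532]) cube([387, 35, 35]);
translate([141, 205, 1843]) cube([387, 35, 35]);
translate([141, 205, 2154]) cube([387, 35, 35]);


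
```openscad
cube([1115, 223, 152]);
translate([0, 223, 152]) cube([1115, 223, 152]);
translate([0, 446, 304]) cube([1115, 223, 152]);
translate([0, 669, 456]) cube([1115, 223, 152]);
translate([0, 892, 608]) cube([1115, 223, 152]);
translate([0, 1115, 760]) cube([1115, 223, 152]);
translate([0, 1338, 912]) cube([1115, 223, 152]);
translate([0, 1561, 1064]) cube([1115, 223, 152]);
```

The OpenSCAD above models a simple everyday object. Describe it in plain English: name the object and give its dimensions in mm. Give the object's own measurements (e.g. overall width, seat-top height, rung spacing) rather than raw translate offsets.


A straight staircase of 8 solid steps. Each step is 1115 mm wide (x), 223 mm deep (y, the going) and 152 mm tall (the rise). The first step rests on the floor; each subsequent step sits one going further in +y and one rise higher in +z, directly behind and above the previous step with no overlap.


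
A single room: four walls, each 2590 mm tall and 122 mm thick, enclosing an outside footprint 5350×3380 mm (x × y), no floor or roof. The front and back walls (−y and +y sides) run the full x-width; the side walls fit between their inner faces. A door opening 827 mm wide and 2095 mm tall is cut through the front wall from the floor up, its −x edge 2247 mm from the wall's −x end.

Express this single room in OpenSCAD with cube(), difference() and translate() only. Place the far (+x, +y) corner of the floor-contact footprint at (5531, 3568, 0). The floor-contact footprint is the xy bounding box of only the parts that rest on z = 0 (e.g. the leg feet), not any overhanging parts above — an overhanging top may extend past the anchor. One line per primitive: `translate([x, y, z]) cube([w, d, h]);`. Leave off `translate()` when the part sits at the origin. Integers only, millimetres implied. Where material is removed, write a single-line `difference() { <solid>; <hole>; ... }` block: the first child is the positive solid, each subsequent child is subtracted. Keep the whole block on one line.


difference() { translate([181, 188, 0]) cube([5350, 122, 2590]); translate([2428, 188, 0]) cube([827, 122, 2095]); }
translate([181, 3446, 0]) cube([5350, 122, 2590]);
translate([181, 310, 0]) cube([122, 3136, 2590]);
translate([5409, 310, 0]) cube([122, 3136, 2590]);


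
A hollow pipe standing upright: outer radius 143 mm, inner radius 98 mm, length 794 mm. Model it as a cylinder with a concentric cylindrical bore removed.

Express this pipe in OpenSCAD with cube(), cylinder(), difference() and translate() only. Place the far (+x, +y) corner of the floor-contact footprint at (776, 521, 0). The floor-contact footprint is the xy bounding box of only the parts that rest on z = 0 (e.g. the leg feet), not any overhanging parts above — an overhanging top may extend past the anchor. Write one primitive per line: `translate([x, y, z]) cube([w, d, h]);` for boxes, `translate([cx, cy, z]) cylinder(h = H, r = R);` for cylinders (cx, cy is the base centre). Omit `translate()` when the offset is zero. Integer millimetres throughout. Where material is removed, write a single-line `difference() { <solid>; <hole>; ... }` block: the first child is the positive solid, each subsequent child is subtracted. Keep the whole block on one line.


difference() { translate([633, 378, 0]) cylinder(h = 794, r = 143); translate([633, 378, 0]) cylinder(h = 794, r = 98); }


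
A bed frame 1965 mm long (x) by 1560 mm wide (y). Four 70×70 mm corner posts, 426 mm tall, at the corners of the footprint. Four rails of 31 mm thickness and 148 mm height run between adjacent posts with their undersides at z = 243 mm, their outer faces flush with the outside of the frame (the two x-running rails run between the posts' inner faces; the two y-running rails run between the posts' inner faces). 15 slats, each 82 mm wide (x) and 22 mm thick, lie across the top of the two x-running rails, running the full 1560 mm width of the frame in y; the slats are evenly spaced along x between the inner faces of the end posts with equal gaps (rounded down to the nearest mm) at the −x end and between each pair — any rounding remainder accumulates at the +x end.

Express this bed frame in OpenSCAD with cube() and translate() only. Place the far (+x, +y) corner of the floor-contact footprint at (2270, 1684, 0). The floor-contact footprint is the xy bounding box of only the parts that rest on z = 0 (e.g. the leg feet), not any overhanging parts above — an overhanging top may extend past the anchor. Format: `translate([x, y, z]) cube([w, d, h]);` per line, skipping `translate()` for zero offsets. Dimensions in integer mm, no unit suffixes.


translate([305, 124, 0]) cube([70, 70, 426]);
translate([305, 1614, 0]) cube([70, 70, 426]);
translate([2200, 124, 0]) cube([70, 70, 426]);
translate([2200, 1614, 0]) cube([70, 70, 426]);
translate([375, 124, 243]) cube([1825, 31, 148]);
translate([375, 1653, 243]) cube([1825, 31, 148]);
translate([305, 194, 243]) cube([31, 1420, 148]);
translate([2239, 194, 243]) cube([31, 1420, 148]);
translate([412, 124, 391]) cube([82, 1560, 22]);
translate([531, 124, 391]) cube([82, 1560, 22]);
translate([650, 124, 391]) cube([82, 1560, 22]);
translate([769, 124, 391]) cube([82, 1560, 22]);
translate([888, 124, 391]) cube([82, 1560, 22]);
translate([1007, 124, 391]) cube([82, 1560, 22]);
translate([1126, 124, 391]) cube([82, 1560, 22]);
translate([1245, 124, 391]) cube([82, 1560, 22]);
translate([1364, 124, 391]) cube([82, 1560, 22]);
translate([1483, 124, 391]) cube([82, 1560, 22]);
translate([1602, 124, 391]) cube([82, 1560, 22]);
translate([1721, 124, 391]) cube([82, 1560, 22]);
translate([1840, 124, 391]) cube([82, 1560, 22]);
translate([1959, 124, 391]) cube([82, 1560, 22]);
translate([2078, 124, 391]) cube([82, 1560, 22]);


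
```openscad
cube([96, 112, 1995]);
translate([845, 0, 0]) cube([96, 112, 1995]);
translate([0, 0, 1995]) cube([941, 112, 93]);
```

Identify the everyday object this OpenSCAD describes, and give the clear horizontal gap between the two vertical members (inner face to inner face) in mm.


A door frame. The clear opening width is 749 mm.

Two 1995 mm tall posts with a header on top — a door frame. The left jamb is 96 mm wide at x = 0; the right jamb starts at x = 845. The clear opening is 845 − 96 = 749 mm.


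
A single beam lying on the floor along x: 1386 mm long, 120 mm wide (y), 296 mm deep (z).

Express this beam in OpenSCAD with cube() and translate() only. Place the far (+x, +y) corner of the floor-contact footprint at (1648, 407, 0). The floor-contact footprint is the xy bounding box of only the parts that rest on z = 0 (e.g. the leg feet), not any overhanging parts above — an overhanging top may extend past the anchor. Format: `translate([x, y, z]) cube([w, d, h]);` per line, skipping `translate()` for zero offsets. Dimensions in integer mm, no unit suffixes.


translate([262, 287, 0]) cube([1386, 120, 296]);


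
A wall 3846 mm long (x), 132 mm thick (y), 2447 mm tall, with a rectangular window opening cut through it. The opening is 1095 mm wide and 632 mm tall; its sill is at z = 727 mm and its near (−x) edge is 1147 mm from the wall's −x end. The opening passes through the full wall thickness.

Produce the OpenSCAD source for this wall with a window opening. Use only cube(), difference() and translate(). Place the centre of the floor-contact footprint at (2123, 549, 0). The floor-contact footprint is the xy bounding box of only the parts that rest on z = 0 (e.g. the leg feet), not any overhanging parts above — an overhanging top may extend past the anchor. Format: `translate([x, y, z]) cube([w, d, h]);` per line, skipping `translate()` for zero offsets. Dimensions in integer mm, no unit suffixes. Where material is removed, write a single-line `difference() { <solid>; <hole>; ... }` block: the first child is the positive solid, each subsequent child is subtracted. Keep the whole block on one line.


difference() { translate([200, 483, 0]) cube([3846, 132, 2447]); translate([1347, 483, 727]) cube([1095, 132, 632]); }
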